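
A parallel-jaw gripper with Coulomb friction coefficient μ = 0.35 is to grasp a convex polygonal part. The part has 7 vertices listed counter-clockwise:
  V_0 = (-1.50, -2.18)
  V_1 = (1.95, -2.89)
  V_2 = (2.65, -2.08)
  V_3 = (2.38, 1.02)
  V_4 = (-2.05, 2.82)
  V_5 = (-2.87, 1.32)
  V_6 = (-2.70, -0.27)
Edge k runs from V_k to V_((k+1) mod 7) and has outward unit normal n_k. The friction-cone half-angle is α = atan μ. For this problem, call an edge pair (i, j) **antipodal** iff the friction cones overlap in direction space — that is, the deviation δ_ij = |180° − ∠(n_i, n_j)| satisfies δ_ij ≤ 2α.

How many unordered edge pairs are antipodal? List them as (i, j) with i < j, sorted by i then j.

count = 6; pairs: (0,3), (1,4), (2,4), (2,5), (2,6), (3,6)

α = atan 0.35 = 19.29°;  2α = 38.58°
n_0 = (-0.2016, -0.9795)
n_1 = (+0.7566, -0.6539)
n_2 = (+0.9962, +0.0868)
n_3 = (+0.3764, +0.9264)
n_4 = (-0.8774, +0.4797)
n_5 = (-0.9943, -0.1063)
n_6 = (-0.8468, -0.5320)
  (0,1): δ = 119.20°  ·
  (0,2): δ = 73.39°  ·
  (0,3): δ = 10.48°  ✓
  (0,4): δ = 72.96°  ·
  (0,5): δ = 107.73°  ·
  (0,6): δ = 133.77°  ·
  (1,2): δ = 134.19°  ·
  (1,3): δ = 71.28°  ·
  (1,4): δ = 12.17°  ✓
  (1,5): δ = 46.94°  ·
  (1,6): δ = 72.97°  ·
  (2,3): δ = 117.09°  ·
  (2,4): δ = 33.64°  ✓
  (2,5): δ = 1.13°  ✓
  (2,6): δ = 27.16°  ✓
  (3,4): δ = 96.55°  ·
  (3,5): δ = 61.78°  ·
  (3,6): δ = 35.75°  ✓
  (4,5): δ = 145.23°  ·
  (4,6): δ = 119.20°  ·
  (5,6): δ = 153.96°  ·
antipodal pairs: 6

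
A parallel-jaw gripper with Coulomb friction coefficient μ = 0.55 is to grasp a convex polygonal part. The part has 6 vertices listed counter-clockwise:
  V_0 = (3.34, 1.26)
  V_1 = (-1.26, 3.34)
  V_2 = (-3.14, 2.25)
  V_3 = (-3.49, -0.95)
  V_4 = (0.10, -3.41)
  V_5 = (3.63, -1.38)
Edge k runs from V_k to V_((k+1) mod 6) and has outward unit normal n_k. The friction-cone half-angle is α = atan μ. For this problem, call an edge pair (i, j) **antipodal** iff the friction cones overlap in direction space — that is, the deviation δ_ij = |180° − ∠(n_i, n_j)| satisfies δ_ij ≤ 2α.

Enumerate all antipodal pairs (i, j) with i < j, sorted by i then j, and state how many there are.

α = atan 0.55 = 28.81°;  2α = 57.62°
n_0 = (+0.4120, +0.9112)
n_1 = (-0.5016, +0.8651)
n_2 = (-0.9941, +0.1087)
n_3 = (-0.5653, -0.8249)
n_4 = (+0.4985, -0.8669)
n_5 = (+0.9940, +0.1092)
  (0,1): δ = 125.56°  ·
  (0,2): δ = 71.91°  ·
  (0,3): δ = 10.09°  ✓
  (0,4): δ = 54.23°  ✓
  (0,5): δ = 120.60°  ·
  (1,2): δ = 126.35°  ·
  (1,3): δ = 64.52°  ·
  (1,4): δ = 0.20°  ✓
  (1,5): δ = 66.16°  ·
  (2,3): δ = 118.18°  ·
  (2,4): δ = 53.86°  ✓
  (2,5): δ = 12.51°  ✓
  (3,4): δ = 115.68°  ·
  (3,5): δ = 49.31°  ✓
  (4,5): δ = 113.63°  ·
antipodal pairs: 6

count = 6; pairs: (0,3), (0,4), (1,4), (2,4), (2,5), (3,5)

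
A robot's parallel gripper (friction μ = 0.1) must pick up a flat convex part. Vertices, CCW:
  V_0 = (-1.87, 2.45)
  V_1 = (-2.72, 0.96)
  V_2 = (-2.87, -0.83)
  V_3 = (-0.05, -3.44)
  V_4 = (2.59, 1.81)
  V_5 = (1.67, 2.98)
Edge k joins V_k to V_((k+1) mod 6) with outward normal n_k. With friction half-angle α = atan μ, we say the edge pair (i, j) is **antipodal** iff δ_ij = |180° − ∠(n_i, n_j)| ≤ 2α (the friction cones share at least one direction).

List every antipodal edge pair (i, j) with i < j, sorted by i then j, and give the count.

α = atan 0.1 = 5.71°;  2α = 11.42°
n_0 = (-0.8686, +0.4955)
n_1 = (-0.9965, +0.0835)
n_2 = (-0.6793, -0.7339)
n_3 = (+0.8934, -0.4493)
n_4 = (+0.7861, +0.6181)
n_5 = (-0.1481, +0.9890)
  (0,1): δ = 155.09°  ·
  (0,2): δ = 103.08°  ·
  (0,3): δ = 3.01°  ✓
  (0,4): δ = 67.88°  ·
  (0,5): δ = 128.22°  ·
  (1,2): δ = 128.00°  ·
  (1,3): δ = 21.91°  ·
  (1,4): δ = 42.97°  ·
  (1,5): δ = 103.31°  ·
  (2,3): δ = 73.91°  ·
  (2,4): δ = 9.04°  ✓
  (2,5): δ = 51.30°  ·
  (3,4): δ = 115.13°  ·
  (3,5): δ = 54.79°  ·
  (4,5): δ = 119.66°  ·
antipodal pairs: 2

count = 2; pairs: (0,3), (2,4)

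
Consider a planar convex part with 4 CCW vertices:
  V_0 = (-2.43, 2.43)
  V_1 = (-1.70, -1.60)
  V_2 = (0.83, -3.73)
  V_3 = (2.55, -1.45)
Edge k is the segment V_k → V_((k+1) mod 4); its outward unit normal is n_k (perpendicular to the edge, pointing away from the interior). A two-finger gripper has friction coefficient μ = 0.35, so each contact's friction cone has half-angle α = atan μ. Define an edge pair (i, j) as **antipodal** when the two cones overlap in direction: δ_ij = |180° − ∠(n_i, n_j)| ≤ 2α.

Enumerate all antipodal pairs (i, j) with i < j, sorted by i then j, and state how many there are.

α = atan 0.35 = 19.29°;  2α = 38.58°
n_0 = (-0.9840, -0.1782)
n_1 = (-0.6440, -0.7650)
n_2 = (+0.7983, -0.6022)
n_3 = (+0.6146, +0.7888)
  (0,1): δ = 140.36°  ·
  (0,2): δ = 47.30°  ·
  (0,3): δ = 41.81°  ·
  (1,2): δ = 86.94°  ·
  (1,3): δ = 2.17°  ✓
  (2,3): δ = 90.89°  ·
antipodal pairs: 1

count = 1; pairs: (1,3)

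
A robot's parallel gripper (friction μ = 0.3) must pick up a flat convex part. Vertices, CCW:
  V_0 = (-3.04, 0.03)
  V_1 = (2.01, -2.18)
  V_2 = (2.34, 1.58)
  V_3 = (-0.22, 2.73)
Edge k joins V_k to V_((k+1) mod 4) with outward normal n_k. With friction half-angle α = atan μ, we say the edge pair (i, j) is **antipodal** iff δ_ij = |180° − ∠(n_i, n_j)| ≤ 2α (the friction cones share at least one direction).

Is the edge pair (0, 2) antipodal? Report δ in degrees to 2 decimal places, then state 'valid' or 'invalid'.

α = atan 0.3 = 16.70°;  2α = 33.40°
edge 0: e_0 = (+5.05, -2.21);  n_0 = (-0.4009, -0.9161)
edge 2: e_2 = (-2.56, +1.15);  n_2 = (+0.4098, +0.9122)
∠(n_0, n_2) = 179.44°
δ = |180° − 179.44°| = 0.56°
0.56° ≤ 2α = 33.40°  →  valid

δ = 0.56°, valid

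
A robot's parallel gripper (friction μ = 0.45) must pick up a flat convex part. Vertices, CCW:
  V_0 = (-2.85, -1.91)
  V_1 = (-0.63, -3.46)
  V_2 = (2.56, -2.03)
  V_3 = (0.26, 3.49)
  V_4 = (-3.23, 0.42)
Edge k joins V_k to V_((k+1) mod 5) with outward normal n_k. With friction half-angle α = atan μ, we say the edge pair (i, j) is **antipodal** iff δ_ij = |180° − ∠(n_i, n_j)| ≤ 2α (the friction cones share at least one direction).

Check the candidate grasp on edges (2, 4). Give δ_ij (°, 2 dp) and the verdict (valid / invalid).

δ = 13.36°, valid

α = atan 0.45 = 24.23°;  2α = 48.46°
edge 2: e_2 = (-2.30, +5.52);  n_2 = (+0.9231, +0.3846)
edge 4: e_4 = (+0.38, -2.33);  n_4 = (-0.9870, -0.1610)
∠(n_2, n_4) = 166.64°
δ = |180° − 166.64°| = 13.36°
13.36° ≤ 2α = 48.46°  →  valid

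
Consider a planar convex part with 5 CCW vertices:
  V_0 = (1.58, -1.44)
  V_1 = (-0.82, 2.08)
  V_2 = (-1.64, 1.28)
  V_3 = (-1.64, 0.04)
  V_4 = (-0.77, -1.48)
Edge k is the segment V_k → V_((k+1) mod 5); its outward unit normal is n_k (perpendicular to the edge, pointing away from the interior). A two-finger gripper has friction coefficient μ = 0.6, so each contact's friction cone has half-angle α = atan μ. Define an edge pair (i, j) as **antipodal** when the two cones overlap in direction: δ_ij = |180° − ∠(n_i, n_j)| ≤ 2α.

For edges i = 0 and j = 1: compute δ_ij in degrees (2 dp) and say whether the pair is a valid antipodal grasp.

α = atan 0.6 = 30.96°;  2α = 61.93°
edge 0: e_0 = (-2.40, +3.52);  n_0 = (+0.8262, +0.5633)
edge 1: e_1 = (-0.82, -0.80);  n_1 = (-0.6983, +0.7158)
∠(n_0, n_1) = 100.01°
δ = |180° − 100.01°| = 79.99°
79.99° > 2α = 61.93°  →  invalid

δ = 79.99°, invalid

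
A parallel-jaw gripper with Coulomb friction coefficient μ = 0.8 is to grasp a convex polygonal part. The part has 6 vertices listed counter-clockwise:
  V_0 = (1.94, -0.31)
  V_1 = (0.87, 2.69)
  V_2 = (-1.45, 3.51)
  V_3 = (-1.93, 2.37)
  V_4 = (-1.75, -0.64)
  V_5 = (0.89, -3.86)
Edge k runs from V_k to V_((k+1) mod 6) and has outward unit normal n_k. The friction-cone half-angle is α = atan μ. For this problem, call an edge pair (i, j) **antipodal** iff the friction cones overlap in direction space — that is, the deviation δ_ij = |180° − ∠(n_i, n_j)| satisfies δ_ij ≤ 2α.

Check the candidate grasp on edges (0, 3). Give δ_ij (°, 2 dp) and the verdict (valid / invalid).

α = atan 0.8 = 38.66°;  2α = 77.32°
edge 0: e_0 = (-1.07, +3.00);  n_0 = (+0.9419, +0.3359)
edge 3: e_3 = (+0.18, -3.01);  n_3 = (-0.9982, -0.0597)
∠(n_0, n_3) = 163.79°
δ = |180° − 163.79°| = 16.21°
16.21° ≤ 2α = 77.32°  →  valid

δ = 16.21°, valid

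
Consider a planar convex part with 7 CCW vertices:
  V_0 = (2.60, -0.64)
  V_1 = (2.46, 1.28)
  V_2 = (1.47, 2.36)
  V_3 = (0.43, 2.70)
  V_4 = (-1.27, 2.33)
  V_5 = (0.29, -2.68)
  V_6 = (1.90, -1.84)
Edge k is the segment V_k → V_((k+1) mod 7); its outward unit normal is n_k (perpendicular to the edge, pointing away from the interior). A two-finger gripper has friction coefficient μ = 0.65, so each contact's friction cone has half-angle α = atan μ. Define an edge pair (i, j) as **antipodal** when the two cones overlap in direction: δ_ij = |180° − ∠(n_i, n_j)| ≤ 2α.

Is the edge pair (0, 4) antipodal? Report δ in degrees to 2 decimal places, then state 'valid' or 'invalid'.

α = atan 0.65 = 33.02°;  2α = 66.05°
edge 0: e_0 = (-0.14, +1.92);  n_0 = (+0.9974, +0.0727)
edge 4: e_4 = (+1.56, -5.01);  n_4 = (-0.9548, -0.2973)
∠(n_0, n_4) = 166.88°
δ = |180° − 166.88°| = 13.12°
13.12° ≤ 2α = 66.05°  →  valid

δ = 13.12°, valid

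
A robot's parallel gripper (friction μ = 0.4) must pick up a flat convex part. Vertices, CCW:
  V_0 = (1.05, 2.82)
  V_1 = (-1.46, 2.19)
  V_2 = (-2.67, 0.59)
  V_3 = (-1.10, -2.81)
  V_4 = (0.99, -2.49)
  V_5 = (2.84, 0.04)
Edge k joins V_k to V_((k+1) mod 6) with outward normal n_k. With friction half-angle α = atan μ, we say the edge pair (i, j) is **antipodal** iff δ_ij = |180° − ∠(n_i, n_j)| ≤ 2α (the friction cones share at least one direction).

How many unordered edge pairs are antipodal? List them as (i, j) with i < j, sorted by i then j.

count = 4; pairs: (0,3), (0,4), (1,4), (2,5)

α = atan 0.4 = 21.80°;  2α = 43.60°
n_0 = (-0.2434, +0.9699)
n_1 = (-0.7976, +0.6032)
n_2 = (-0.9079, -0.4192)
n_3 = (+0.1513, -0.9885)
n_4 = (+0.8072, -0.5903)
n_5 = (+0.8408, +0.5414)
  (0,1): δ = 141.19°  ·
  (0,2): δ = 79.30°  ·
  (0,3): δ = 5.38°  ✓
  (0,4): δ = 39.73°  ✓
  (0,5): δ = 108.69°  ·
  (1,2): δ = 118.12°  ·
  (1,3): δ = 44.20°  ·
  (1,4): δ = 0.92°  ✓
  (1,5): δ = 69.88°  ·
  (2,3): δ = 106.08°  ·
  (2,4): δ = 60.96°  ·
  (2,5): δ = 7.99°  ✓
  (3,4): δ = 134.88°  ·
  (3,5): δ = 65.93°  ·
  (4,5): δ = 111.05°  ·
antipodal pairs: 4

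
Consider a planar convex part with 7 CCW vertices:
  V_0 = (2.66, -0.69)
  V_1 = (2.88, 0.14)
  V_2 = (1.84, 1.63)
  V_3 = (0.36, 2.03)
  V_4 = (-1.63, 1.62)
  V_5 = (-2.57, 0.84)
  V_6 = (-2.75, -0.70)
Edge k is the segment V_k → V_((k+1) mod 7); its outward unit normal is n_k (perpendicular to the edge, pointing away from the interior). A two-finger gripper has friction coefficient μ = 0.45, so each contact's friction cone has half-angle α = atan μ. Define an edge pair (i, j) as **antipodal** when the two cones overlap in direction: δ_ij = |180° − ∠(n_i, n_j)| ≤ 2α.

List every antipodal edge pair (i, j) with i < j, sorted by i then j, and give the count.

α = atan 0.45 = 24.23°;  2α = 48.46°
n_0 = (+0.9666, -0.2562)
n_1 = (+0.8200, +0.5724)
n_2 = (+0.2609, +0.9654)
n_3 = (-0.2018, +0.9794)
n_4 = (-0.6386, +0.7696)
n_5 = (-0.9932, +0.1161)
n_6 = (+0.0018, -1.0000)
  (0,1): δ = 130.24°  ·
  (0,2): δ = 90.28°  ·
  (0,3): δ = 63.51°  ·
  (0,4): δ = 35.47°  ✓
  (0,5): δ = 8.18°  ✓
  (0,6): δ = 104.95°  ·
  (1,2): δ = 140.04°  ·
  (1,3): δ = 113.27°  ·
  (1,4): δ = 85.23°  ·
  (1,5): δ = 41.58°  ✓
  (1,6): δ = 55.19°  ·
  (2,3): δ = 153.23°  ·
  (2,4): δ = 125.19°  ·
  (2,5): δ = 81.54°  ·
  (2,6): δ = 15.23°  ✓
  (3,4): δ = 151.96°  ·
  (3,5): δ = 108.31°  ·
  (3,6): δ = 11.54°  ✓
  (4,5): δ = 136.35°  ·
  (4,6): δ = 39.58°  ✓
  (5,6): δ = 83.23°  ·
antipodal pairs: 6

count = 6; pairs: (0,4), (0,5), (1,5), (2,6), (3,6), (4,6)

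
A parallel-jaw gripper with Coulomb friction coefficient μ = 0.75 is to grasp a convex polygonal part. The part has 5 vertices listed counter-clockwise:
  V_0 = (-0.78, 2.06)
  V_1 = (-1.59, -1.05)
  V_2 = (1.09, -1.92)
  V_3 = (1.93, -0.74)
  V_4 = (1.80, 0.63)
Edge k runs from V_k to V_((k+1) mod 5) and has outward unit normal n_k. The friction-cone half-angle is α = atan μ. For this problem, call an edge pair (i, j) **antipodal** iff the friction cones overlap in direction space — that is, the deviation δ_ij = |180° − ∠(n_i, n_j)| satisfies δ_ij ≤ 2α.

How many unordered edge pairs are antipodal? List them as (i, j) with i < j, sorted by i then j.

α = atan 0.75 = 36.87°;  2α = 73.74°
n_0 = (-0.9677, +0.2520)
n_1 = (-0.3088, -0.9511)
n_2 = (+0.8147, -0.5799)
n_3 = (+0.9955, +0.0945)
n_4 = (+0.4848, +0.8746)
  (0,1): δ = 93.39°  ·
  (0,2): δ = 20.85°  ✓
  (0,3): δ = 20.02°  ✓
  (0,4): δ = 75.60°  ·
  (1,2): δ = 107.46°  ·
  (1,3): δ = 66.59°  ✓
  (1,4): δ = 11.01°  ✓
  (2,3): δ = 139.13°  ·
  (2,4): δ = 83.55°  ·
  (3,4): δ = 124.42°  ·
antipodal pairs: 4

count = 4; pairs: (0,2), (0,3), (1,3), (1,4)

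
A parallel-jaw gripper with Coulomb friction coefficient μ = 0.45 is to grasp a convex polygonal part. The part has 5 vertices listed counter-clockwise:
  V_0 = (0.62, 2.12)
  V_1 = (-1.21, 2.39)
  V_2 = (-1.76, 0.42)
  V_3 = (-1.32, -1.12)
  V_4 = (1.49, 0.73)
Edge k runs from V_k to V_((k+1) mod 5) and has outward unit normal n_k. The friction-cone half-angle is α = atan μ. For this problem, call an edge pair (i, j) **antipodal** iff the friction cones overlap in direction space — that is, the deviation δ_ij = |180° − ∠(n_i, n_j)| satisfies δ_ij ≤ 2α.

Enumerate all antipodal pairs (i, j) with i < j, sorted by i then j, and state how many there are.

count = 4; pairs: (0,3), (1,3), (1,4), (2,4)

α = atan 0.45 = 24.23°;  2α = 48.46°
n_0 = (+0.1460, +0.9893)
n_1 = (-0.9632, +0.2689)
n_2 = (-0.9615, -0.2747)
n_3 = (+0.5499, -0.8352)
n_4 = (+0.8477, +0.5305)
  (0,1): δ = 97.21°  ·
  (0,2): δ = 65.66°  ·
  (0,3): δ = 41.75°  ✓
  (0,4): δ = 130.44°  ·
  (1,2): δ = 148.46°  ·
  (1,3): δ = 41.04°  ✓
  (1,4): δ = 47.64°  ✓
  (2,3): δ = 72.59°  ·
  (2,4): δ = 16.10°  ✓
  (3,4): δ = 91.32°  ·
antipodal pairs: 4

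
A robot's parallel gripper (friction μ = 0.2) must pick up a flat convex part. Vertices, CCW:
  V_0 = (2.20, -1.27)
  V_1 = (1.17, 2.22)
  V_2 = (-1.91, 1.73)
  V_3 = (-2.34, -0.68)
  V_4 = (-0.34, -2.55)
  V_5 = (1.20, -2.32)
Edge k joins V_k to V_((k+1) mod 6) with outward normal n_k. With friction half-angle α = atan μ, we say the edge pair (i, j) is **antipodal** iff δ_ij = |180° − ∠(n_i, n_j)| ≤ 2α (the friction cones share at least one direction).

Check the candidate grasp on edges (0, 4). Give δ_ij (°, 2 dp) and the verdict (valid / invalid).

α = atan 0.2 = 11.31°;  2α = 22.62°
edge 0: e_0 = (-1.03, +3.49);  n_0 = (+0.9591, +0.2831)
edge 4: e_4 = (+1.54, +0.23);  n_4 = (+0.1477, -0.9890)
∠(n_0, n_4) = 97.95°
δ = |180° − 97.95°| = 82.05°
82.05° > 2α = 22.62°  →  invalid

δ = 82.05°, invalid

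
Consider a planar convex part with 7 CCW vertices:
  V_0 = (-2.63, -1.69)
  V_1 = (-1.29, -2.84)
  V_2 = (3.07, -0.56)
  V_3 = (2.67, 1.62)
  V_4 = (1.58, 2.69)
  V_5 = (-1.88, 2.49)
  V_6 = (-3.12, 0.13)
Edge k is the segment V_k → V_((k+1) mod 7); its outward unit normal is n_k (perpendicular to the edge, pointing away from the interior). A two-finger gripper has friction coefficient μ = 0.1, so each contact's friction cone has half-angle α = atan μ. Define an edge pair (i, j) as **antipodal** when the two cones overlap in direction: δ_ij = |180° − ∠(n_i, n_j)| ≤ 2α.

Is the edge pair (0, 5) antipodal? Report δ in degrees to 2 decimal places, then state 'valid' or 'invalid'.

α = atan 0.1 = 5.71°;  2α = 11.42°
edge 0: e_0 = (+1.34, -1.15);  n_0 = (-0.6513, -0.7589)
edge 5: e_5 = (-1.24, -2.36);  n_5 = (-0.8852, +0.4651)
∠(n_0, n_5) = 77.08°
δ = |180° − 77.08°| = 102.92°
102.92° > 2α = 11.42°  →  invalid

δ = 102.92°, invalid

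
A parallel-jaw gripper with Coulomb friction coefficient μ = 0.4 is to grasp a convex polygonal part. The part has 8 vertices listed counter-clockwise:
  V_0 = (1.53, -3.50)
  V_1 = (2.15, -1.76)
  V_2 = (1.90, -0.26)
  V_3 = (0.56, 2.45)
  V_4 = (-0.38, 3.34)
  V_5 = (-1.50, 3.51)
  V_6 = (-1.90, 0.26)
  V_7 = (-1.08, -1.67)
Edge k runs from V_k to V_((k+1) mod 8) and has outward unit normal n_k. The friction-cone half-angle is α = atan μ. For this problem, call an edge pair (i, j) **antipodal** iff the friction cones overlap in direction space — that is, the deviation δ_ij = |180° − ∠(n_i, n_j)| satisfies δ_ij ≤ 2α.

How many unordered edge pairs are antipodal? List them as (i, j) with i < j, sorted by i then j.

α = atan 0.4 = 21.80°;  2α = 43.60°
n_0 = (+0.9420, -0.3357)
n_1 = (+0.9864, +0.1644)
n_2 = (+0.8964, +0.4432)
n_3 = (+0.6875, +0.7262)
n_4 = (+0.1501, +0.9887)
n_5 = (-0.9925, +0.1222)
n_6 = (-0.9204, -0.3910)
n_7 = (-0.5741, -0.8188)
  (0,1): δ = 150.93°  ·
  (0,2): δ = 134.08°  ·
  (0,3): δ = 113.82°  ·
  (0,4): δ = 79.02°  ·
  (0,5): δ = 12.60°  ✓
  (0,6): δ = 42.63°  ✓
  (0,7): δ = 74.58°  ·
  (1,2): δ = 163.15°  ·
  (1,3): δ = 142.90°  ·
  (1,4): δ = 108.09°  ·
  (1,5): δ = 16.48°  ✓
  (1,6): δ = 13.56°  ✓
  (1,7): δ = 45.50°  ·
  (2,3): δ = 159.75°  ·
  (2,4): δ = 124.94°  ·
  (2,5): δ = 33.33°  ✓
  (2,6): δ = 3.29°  ✓
  (2,7): δ = 28.65°  ✓
  (3,4): δ = 145.20°  ·
  (3,5): δ = 53.58°  ·
  (3,6): δ = 23.55°  ✓
  (3,7): δ = 8.40°  ✓
  (4,5): δ = 88.39°  ·
  (4,6): δ = 58.35°  ·
  (4,7): δ = 26.41°  ✓
  (5,6): δ = 149.96°  ·
  (5,7): δ = 118.02°  ·
  (6,7): δ = 148.06°  ·
antipodal pairs: 10

count = 10; pairs: (0,5), (0,6), (1,5), (1,6), (2,5), (2,6), (2,7), (3,6), (3,7), (4,7)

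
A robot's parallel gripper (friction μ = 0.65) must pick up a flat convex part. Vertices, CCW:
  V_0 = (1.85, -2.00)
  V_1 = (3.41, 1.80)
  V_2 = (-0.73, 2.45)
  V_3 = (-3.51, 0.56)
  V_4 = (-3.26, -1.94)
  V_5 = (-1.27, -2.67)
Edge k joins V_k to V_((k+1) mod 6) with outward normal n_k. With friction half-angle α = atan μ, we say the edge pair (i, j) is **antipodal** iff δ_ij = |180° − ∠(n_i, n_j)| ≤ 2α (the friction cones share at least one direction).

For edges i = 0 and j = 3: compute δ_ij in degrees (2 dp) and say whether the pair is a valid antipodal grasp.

δ = 28.03°, valid

α = atan 0.65 = 33.02°;  2α = 66.05°
edge 0: e_0 = (+1.56, +3.80);  n_0 = (+0.9251, -0.3798)
edge 3: e_3 = (+0.25, -2.50);  n_3 = (-0.9950, -0.0995)
∠(n_0, n_3) = 151.97°
δ = |180° − 151.97°| = 28.03°
28.03° ≤ 2α = 66.05°  →  valid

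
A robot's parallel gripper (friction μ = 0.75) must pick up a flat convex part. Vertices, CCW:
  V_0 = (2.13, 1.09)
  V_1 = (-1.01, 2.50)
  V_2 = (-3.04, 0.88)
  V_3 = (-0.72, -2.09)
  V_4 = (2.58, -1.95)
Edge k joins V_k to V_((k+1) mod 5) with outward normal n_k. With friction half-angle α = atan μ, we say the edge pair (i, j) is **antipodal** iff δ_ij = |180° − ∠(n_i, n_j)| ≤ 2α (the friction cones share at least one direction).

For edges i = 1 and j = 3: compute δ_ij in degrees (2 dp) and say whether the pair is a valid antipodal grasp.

δ = 36.16°, valid

α = atan 0.75 = 36.87°;  2α = 73.74°
edge 1: e_1 = (-2.03, -1.62);  n_1 = (-0.6238, +0.7816)
edge 3: e_3 = (+3.30, +0.14);  n_3 = (+0.0424, -0.9991)
∠(n_1, n_3) = 143.84°
δ = |180° − 143.84°| = 36.16°
36.16° ≤ 2α = 73.74°  →  valid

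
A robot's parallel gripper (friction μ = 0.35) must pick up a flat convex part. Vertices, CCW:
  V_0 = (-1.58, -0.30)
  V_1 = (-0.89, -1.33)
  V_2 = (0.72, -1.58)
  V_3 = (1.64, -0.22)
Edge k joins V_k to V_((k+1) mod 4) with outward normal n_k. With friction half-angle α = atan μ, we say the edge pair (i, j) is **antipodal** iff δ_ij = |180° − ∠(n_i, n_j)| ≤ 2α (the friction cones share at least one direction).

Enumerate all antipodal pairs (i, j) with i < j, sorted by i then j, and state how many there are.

count = 1; pairs: (1,3)

α = atan 0.35 = 19.29°;  2α = 38.58°
n_0 = (-0.8308, -0.5566)
n_1 = (-0.1534, -0.9882)
n_2 = (+0.8283, -0.5603)
n_3 = (-0.0248, +0.9997)
  (0,1): δ = 132.64°  ·
  (0,2): δ = 67.90°  ·
  (0,3): δ = 57.60°  ·
  (1,2): δ = 115.25°  ·
  (1,3): δ = 10.25°  ✓
  (2,3): δ = 54.50°  ·
antipodal pairs: 1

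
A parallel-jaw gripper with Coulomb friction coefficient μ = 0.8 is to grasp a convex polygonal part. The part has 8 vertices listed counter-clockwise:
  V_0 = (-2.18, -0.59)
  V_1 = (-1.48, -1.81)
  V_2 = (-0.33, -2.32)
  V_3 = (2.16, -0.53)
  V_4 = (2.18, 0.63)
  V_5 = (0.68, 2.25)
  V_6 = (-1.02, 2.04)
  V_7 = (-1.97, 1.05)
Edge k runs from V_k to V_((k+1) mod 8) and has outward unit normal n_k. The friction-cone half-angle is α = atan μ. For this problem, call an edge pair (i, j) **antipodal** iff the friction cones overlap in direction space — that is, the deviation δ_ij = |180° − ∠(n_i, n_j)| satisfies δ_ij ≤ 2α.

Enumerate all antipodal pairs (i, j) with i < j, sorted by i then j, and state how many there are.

count = 13; pairs: (0,3), (0,4), (0,5), (1,3), (1,4), (1,5), (1,6), (2,5), (2,6), (2,7), (3,6), (3,7), (4,7)

α = atan 0.8 = 38.66°;  2α = 77.32°
n_0 = (-0.8674, -0.4977)
n_1 = (-0.4054, -0.9141)
n_2 = (+0.5837, -0.8120)
n_3 = (+0.9999, -0.0172)
n_4 = (+0.7338, +0.6794)
n_5 = (-0.1226, +0.9925)
n_6 = (-0.7215, +0.6924)
n_7 = (-0.9919, +0.1270)
  (0,1): δ = 143.76°  ·
  (0,2): δ = 84.13°  ·
  (0,3): δ = 30.83°  ✓
  (0,4): δ = 12.95°  ✓
  (0,5): δ = 67.20°  ✓
  (0,6): δ = 106.34°  ·
  (0,7): δ = 142.86°  ·
  (1,2): δ = 120.37°  ·
  (1,3): δ = 67.07°  ✓
  (1,4): δ = 23.29°  ✓
  (1,5): δ = 30.96°  ✓
  (1,6): δ = 70.10°  ✓
  (1,7): δ = 106.62°  ·
  (2,3): δ = 126.70°  ·
  (2,4): δ = 82.91°  ·
  (2,5): δ = 28.67°  ✓
  (2,6): δ = 10.47°  ✓
  (2,7): δ = 46.99°  ✓
  (3,4): δ = 136.21°  ·
  (3,5): δ = 81.97°  ·
  (3,6): δ = 42.83°  ✓
  (3,7): δ = 6.31°  ✓
  (4,5): δ = 125.76°  ·
  (4,6): δ = 86.62°  ·
  (4,7): δ = 50.09°  ✓
  (5,6): δ = 140.86°  ·
  (5,7): δ = 104.34°  ·
  (6,7): δ = 143.48°  ·
antipodal pairs: 13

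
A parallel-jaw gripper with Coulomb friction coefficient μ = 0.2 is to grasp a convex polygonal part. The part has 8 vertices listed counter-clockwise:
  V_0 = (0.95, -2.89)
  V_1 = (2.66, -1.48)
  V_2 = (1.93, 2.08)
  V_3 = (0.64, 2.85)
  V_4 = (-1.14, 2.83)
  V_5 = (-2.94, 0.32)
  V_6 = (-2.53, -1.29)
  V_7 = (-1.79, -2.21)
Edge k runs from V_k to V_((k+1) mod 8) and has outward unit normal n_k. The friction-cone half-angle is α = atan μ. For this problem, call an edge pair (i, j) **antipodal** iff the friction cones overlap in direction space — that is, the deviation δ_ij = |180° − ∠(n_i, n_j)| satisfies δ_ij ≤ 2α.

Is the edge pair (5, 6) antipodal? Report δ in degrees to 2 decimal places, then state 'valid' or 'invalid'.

α = atan 0.2 = 11.31°;  2α = 22.62°
edge 5: e_5 = (+0.41, -1.61);  n_5 = (-0.9691, -0.2468)
edge 6: e_6 = (+0.74, -0.92);  n_6 = (-0.7792, -0.6268)
∠(n_5, n_6) = 24.52°
δ = |180° − 24.52°| = 155.48°
155.48° > 2α = 22.62°  →  invalid

δ = 155.48°, invalid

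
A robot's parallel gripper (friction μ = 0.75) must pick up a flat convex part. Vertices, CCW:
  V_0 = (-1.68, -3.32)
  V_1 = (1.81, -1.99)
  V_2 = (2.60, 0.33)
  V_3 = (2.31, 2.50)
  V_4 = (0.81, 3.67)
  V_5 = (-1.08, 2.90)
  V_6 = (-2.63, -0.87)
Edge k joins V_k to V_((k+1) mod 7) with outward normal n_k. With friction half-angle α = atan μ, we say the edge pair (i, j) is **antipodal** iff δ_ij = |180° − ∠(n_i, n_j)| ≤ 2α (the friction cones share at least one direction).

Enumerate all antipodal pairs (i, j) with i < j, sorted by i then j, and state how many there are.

α = atan 0.75 = 36.87°;  2α = 73.74°
n_0 = (+0.3561, -0.9344)
n_1 = (+0.9466, -0.3223)
n_2 = (+0.9912, +0.1325)
n_3 = (+0.6150, +0.7885)
n_4 = (-0.3773, +0.9261)
n_5 = (-0.9249, +0.3803)
n_6 = (-0.9324, -0.3615)
  (0,1): δ = 129.67°  ·
  (0,2): δ = 103.25°  ·
  (0,3): δ = 58.82°  ✓
  (0,4): δ = 1.31°  ✓
  (0,5): δ = 46.79°  ✓
  (0,6): δ = 90.33°  ·
  (1,2): δ = 153.58°  ·
  (1,3): δ = 109.15°  ·
  (1,4): δ = 49.03°  ✓
  (1,5): δ = 3.54°  ✓
  (1,6): δ = 40.00°  ✓
  (2,3): δ = 135.57°  ·
  (2,4): δ = 75.45°  ·
  (2,5): δ = 29.96°  ✓
  (2,6): δ = 13.58°  ✓
  (3,4): δ = 119.88°  ·
  (3,5): δ = 74.40°  ·
  (3,6): δ = 30.85°  ✓
  (4,5): δ = 134.52°  ·
  (4,6): δ = 90.97°  ·
  (5,6): δ = 136.46°  ·
antipodal pairs: 9

count = 9; pairs: (0,3), (0,4), (0,5), (1,4), (1,5), (1,6), (2,5), (2,6), (3,6)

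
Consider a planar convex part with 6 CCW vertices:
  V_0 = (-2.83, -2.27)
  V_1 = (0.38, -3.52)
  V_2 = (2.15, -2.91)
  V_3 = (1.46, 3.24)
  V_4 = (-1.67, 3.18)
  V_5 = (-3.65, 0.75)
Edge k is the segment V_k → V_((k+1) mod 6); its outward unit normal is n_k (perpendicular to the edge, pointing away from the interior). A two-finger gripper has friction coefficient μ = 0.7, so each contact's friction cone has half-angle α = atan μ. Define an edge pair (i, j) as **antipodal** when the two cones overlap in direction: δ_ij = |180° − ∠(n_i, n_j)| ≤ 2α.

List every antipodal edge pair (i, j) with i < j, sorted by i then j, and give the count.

count = 6; pairs: (0,2), (0,3), (1,3), (1,4), (2,4), (2,5)

α = atan 0.7 = 34.99°;  2α = 69.98°
n_0 = (-0.3629, -0.9318)
n_1 = (+0.3258, -0.9454)
n_2 = (+0.9938, +0.1115)
n_3 = (-0.0192, +0.9998)
n_4 = (-0.7752, +0.6317)
n_5 = (-0.9651, -0.2620)
  (0,1): δ = 139.71°  ·
  (0,2): δ = 62.32°  ✓
  (0,3): δ = 22.37°  ✓
  (0,4): δ = 72.10°  ·
  (0,5): δ = 126.47°  ·
  (1,2): δ = 102.61°  ·
  (1,3): δ = 17.92°  ✓
  (1,4): δ = 31.81°  ✓
  (1,5): δ = 86.18°  ·
  (2,3): δ = 95.30°  ·
  (2,4): δ = 45.58°  ✓
  (2,5): δ = 8.79°  ✓
  (3,4): δ = 130.27°  ·
  (3,5): δ = 75.91°  ·
  (4,5): δ = 125.64°  ·
antipodal pairs: 6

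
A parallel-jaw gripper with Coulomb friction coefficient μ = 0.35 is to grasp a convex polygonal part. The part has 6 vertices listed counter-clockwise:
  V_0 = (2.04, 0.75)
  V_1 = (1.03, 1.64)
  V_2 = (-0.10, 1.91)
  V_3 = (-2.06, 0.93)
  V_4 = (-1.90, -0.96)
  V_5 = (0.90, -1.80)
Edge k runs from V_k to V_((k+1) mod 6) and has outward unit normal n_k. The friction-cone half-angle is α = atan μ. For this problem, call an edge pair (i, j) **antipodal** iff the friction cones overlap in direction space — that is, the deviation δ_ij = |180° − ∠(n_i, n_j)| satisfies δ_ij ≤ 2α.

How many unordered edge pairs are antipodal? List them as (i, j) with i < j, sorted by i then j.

α = atan 0.35 = 19.29°;  2α = 38.58°
n_0 = (+0.6611, +0.7503)
n_1 = (+0.2324, +0.9726)
n_2 = (-0.4472, +0.8944)
n_3 = (-0.9964, -0.0844)
n_4 = (-0.2873, -0.9578)
n_5 = (+0.9129, -0.4081)
  (0,1): δ = 152.05°  ·
  (0,2): δ = 112.05°  ·
  (0,3): δ = 43.77°  ·
  (0,4): δ = 24.69°  ✓
  (0,5): δ = 107.30°  ·
  (1,2): δ = 140.00°  ·
  (1,3): δ = 71.72°  ·
  (1,4): δ = 3.26°  ✓
  (1,5): δ = 79.35°  ·
  (2,3): δ = 111.73°  ·
  (2,4): δ = 43.26°  ·
  (2,5): δ = 39.35°  ·
  (3,4): δ = 111.54°  ·
  (3,5): δ = 28.93°  ✓
  (4,5): δ = 97.39°  ·
antipodal pairs: 3

count = 3; pairs: (0,4), (1,4), (3,5)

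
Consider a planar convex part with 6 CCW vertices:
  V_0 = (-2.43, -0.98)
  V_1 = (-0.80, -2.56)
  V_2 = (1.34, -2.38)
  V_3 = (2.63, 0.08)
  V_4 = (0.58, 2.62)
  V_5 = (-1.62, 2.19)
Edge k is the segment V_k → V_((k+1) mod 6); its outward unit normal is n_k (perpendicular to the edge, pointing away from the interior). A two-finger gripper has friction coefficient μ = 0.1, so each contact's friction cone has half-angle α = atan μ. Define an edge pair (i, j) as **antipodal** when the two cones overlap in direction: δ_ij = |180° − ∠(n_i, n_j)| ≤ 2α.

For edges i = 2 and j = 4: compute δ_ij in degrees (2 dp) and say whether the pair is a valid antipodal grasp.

δ = 51.27°, invalid

α = atan 0.1 = 5.71°;  2α = 11.42°
edge 2: e_2 = (+1.29, +2.46);  n_2 = (+0.8856, -0.4644)
edge 4: e_4 = (-2.20, -0.43);  n_4 = (-0.1918, +0.9814)
∠(n_2, n_4) = 128.73°
δ = |180° − 128.73°| = 51.27°
51.27° > 2α = 11.42°  →  invalid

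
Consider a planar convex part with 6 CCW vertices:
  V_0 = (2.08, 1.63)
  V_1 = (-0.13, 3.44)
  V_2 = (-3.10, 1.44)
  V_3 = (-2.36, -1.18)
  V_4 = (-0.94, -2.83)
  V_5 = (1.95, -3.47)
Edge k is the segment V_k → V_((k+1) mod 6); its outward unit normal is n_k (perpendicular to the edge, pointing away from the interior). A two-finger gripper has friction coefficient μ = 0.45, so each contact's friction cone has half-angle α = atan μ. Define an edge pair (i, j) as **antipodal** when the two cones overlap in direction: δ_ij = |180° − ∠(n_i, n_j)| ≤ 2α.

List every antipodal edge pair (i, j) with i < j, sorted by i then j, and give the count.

count = 6; pairs: (0,2), (0,3), (0,4), (1,4), (2,5), (3,5)

α = atan 0.45 = 24.23°;  2α = 48.46°
n_0 = (+0.6336, +0.7736)
n_1 = (-0.5586, +0.8295)
n_2 = (-0.9624, -0.2718)
n_3 = (-0.7580, -0.6523)
n_4 = (-0.2162, -0.9763)
n_5 = (+0.9997, -0.0255)
  (0,1): δ = 106.73°  ·
  (0,2): δ = 34.91°  ✓
  (0,3): δ = 9.97°  ✓
  (0,4): δ = 26.83°  ✓
  (0,5): δ = 127.86°  ·
  (1,2): δ = 108.18°  ·
  (1,3): δ = 83.24°  ·
  (1,4): δ = 46.44°  ✓
  (1,5): δ = 54.58°  ·
  (2,3): δ = 155.06°  ·
  (2,4): δ = 118.26°  ·
  (2,5): δ = 17.23°  ✓
  (3,4): δ = 143.20°  ·
  (3,5): δ = 42.18°  ✓
  (4,5): δ = 78.97°  ·
antipodal pairs: 6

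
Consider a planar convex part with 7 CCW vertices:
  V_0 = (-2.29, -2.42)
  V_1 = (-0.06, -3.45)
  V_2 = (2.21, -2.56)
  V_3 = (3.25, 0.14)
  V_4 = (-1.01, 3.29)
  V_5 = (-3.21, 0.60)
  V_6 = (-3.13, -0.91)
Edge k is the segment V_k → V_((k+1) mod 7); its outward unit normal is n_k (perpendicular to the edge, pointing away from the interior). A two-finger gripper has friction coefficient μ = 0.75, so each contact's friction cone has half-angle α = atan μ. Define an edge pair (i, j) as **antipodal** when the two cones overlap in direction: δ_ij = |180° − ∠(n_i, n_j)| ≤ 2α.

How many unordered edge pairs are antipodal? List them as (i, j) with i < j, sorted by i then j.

count = 9; pairs: (0,3), (1,3), (1,4), (1,5), (2,4), (2,5), (2,6), (3,5), (3,6)

α = atan 0.75 = 36.87°;  2α = 73.74°
n_0 = (-0.4193, -0.9078)
n_1 = (+0.3650, -0.9310)
n_2 = (+0.9332, -0.3594)
n_3 = (+0.5946, +0.8041)
n_4 = (-0.7741, +0.6331)
n_5 = (-0.9986, -0.0529)
n_6 = (-0.8739, -0.4861)
  (0,1): δ = 133.80°  ·
  (0,2): δ = 86.27°  ·
  (0,3): δ = 11.69°  ✓
  (0,4): δ = 75.51°  ·
  (0,5): δ = 117.82°  ·
  (0,6): δ = 143.88°  ·
  (1,2): δ = 132.47°  ·
  (1,3): δ = 57.89°  ✓
  (1,4): δ = 29.31°  ✓
  (1,5): δ = 71.62°  ✓
  (1,6): δ = 97.68°  ·
  (2,3): δ = 105.41°  ·
  (2,4): δ = 18.21°  ✓
  (2,5): δ = 24.10°  ✓
  (2,6): δ = 50.15°  ✓
  (3,4): δ = 92.80°  ·
  (3,5): δ = 50.49°  ✓
  (3,6): δ = 24.43°  ✓
  (4,5): δ = 137.69°  ·
  (4,6): δ = 111.64°  ·
  (5,6): δ = 153.95°  ·
antipodal pairs: 9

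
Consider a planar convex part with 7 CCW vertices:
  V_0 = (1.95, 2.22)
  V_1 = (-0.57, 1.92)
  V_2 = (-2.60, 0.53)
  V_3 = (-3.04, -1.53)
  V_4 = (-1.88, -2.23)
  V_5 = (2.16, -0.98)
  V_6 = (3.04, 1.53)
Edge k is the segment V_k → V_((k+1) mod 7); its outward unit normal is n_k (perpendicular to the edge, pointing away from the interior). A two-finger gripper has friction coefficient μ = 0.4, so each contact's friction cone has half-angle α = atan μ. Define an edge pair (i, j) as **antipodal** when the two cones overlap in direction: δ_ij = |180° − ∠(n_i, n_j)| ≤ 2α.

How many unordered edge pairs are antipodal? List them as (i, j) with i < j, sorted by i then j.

count = 6; pairs: (0,3), (0,4), (1,4), (1,5), (2,5), (3,6)

α = atan 0.4 = 21.80°;  2α = 43.60°
n_0 = (-0.1182, +0.9930)
n_1 = (-0.5650, +0.8251)
n_2 = (-0.9779, +0.2089)
n_3 = (-0.5167, -0.8562)
n_4 = (+0.2956, -0.9553)
n_5 = (+0.9437, -0.3309)
n_6 = (+0.5349, +0.8449)
  (0,1): δ = 152.39°  ·
  (0,2): δ = 108.85°  ·
  (0,3): δ = 37.90°  ✓
  (0,4): δ = 10.40°  ✓
  (0,5): δ = 63.89°  ·
  (0,6): δ = 140.88°  ·
  (1,2): δ = 136.46°  ·
  (1,3): δ = 65.51°  ·
  (1,4): δ = 17.21°  ✓
  (1,5): δ = 36.28°  ✓
  (1,6): δ = 113.26°  ·
  (2,3): δ = 109.05°  ·
  (2,4): δ = 60.75°  ·
  (2,5): δ = 7.26°  ✓
  (2,6): δ = 69.72°  ·
  (3,4): δ = 131.70°  ·
  (3,5): δ = 78.21°  ·
  (3,6): δ = 1.23°  ✓
  (4,5): δ = 126.51°  ·
  (4,6): δ = 49.53°  ·
  (5,6): δ = 103.01°  ·
antipodal pairs: 6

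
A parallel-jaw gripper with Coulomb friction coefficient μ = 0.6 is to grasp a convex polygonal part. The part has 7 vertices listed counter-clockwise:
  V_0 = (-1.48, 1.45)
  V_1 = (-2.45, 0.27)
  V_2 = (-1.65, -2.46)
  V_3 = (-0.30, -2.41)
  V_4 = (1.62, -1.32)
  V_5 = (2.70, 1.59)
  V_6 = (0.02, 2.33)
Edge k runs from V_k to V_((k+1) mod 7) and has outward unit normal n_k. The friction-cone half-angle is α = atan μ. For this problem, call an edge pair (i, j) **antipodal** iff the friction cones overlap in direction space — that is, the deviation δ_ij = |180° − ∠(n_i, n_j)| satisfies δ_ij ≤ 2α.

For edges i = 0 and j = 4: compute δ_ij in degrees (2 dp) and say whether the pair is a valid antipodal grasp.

δ = 19.06°, valid

α = atan 0.6 = 30.96°;  2α = 61.93°
edge 0: e_0 = (-0.97, -1.18);  n_0 = (-0.7725, +0.6350)
edge 4: e_4 = (+1.08, +2.91);  n_4 = (+0.9375, -0.3479)
∠(n_0, n_4) = 160.94°
δ = |180° − 160.94°| = 19.06°
19.06° ≤ 2α = 61.93°  →  valid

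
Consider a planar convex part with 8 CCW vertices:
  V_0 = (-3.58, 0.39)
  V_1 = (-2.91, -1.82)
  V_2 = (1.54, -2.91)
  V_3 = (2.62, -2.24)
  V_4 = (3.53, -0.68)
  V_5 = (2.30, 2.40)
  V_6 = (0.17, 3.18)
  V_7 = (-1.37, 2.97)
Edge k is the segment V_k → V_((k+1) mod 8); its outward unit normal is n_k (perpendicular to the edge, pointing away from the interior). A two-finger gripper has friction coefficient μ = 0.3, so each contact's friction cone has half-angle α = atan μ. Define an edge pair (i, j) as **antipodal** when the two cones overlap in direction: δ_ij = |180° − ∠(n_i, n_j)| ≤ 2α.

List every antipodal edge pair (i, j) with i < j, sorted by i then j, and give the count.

count = 6; pairs: (0,4), (1,5), (1,6), (2,6), (2,7), (3,7)

α = atan 0.3 = 16.70°;  2α = 33.40°
n_0 = (-0.9570, -0.2901)
n_1 = (-0.2379, -0.9713)
n_2 = (+0.5272, -0.8498)
n_3 = (+0.8638, -0.5039)
n_4 = (+0.9287, +0.3709)
n_5 = (+0.3439, +0.9390)
n_6 = (-0.1351, +0.9908)
n_7 = (-0.7595, +0.6505)
  (0,1): δ = 120.63°  ·
  (0,2): δ = 75.05°  ·
  (0,3): δ = 47.12°  ·
  (0,4): δ = 4.90°  ✓
  (0,5): δ = 53.02°  ·
  (0,6): δ = 80.90°  ·
  (0,7): δ = 122.55°  ·
  (1,2): δ = 134.42°  ·
  (1,3): δ = 106.49°  ·
  (1,4): δ = 54.47°  ·
  (1,5): δ = 6.35°  ✓
  (1,6): δ = 21.53°  ✓
  (1,7): δ = 63.18°  ·
  (2,3): δ = 152.07°  ·
  (2,4): δ = 100.04°  ·
  (2,5): δ = 51.93°  ·
  (2,6): δ = 24.05°  ✓
  (2,7): δ = 17.60°  ✓
  (3,4): δ = 127.97°  ·
  (3,5): δ = 79.86°  ·
  (3,6): δ = 51.98°  ·
  (3,7): δ = 10.33°  ✓
  (4,5): δ = 131.88°  ·
  (4,6): δ = 104.00°  ·
  (4,7): δ = 62.35°  ·
  (5,6): δ = 152.12°  ·
  (5,7): δ = 110.47°  ·
  (6,7): δ = 138.35°  ·
antipodal pairs: 6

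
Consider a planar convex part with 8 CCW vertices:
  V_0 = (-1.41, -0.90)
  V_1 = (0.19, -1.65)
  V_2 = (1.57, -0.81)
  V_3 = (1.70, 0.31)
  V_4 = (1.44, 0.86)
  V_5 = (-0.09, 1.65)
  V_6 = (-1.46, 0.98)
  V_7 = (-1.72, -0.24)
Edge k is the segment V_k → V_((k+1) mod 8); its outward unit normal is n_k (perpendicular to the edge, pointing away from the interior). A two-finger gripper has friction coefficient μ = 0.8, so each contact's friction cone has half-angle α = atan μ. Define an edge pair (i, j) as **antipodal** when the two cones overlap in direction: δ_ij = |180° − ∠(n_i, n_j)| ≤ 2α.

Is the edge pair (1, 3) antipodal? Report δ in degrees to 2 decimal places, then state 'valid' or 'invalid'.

α = atan 0.8 = 38.66°;  2α = 77.32°
edge 1: e_1 = (+1.38, +0.84);  n_1 = (+0.5199, -0.8542)
edge 3: e_3 = (-0.26, +0.55);  n_3 = (+0.9041, +0.4274)
∠(n_1, n_3) = 83.97°
δ = |180° − 83.97°| = 96.03°
96.03° > 2α = 77.32°  →  invalid

δ = 96.03°, invalid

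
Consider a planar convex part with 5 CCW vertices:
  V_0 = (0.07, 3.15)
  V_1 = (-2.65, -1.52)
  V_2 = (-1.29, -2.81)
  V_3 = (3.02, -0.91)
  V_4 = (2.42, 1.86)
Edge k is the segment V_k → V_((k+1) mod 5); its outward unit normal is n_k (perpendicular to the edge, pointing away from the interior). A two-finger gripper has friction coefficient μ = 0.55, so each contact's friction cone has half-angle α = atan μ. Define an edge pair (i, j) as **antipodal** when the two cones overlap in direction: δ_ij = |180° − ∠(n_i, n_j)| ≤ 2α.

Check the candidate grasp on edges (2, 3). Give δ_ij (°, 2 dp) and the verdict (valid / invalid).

δ = 101.57°, invalid

α = atan 0.55 = 28.81°;  2α = 57.62°
edge 2: e_2 = (+4.31, +1.90);  n_2 = (+0.4034, -0.9150)
edge 3: e_3 = (-0.60, +2.77);  n_3 = (+0.9773, +0.2117)
∠(n_2, n_3) = 78.43°
δ = |180° − 78.43°| = 101.57°
101.57° > 2α = 57.62°  →  invalid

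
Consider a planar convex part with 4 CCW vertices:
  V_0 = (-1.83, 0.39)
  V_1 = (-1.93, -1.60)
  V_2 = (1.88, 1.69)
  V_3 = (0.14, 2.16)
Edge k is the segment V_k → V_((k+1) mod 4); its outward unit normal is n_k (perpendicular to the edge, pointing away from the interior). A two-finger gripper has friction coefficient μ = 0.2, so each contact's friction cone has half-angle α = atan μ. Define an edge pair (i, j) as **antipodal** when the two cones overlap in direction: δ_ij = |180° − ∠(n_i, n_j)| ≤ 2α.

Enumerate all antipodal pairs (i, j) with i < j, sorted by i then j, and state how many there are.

count = 1; pairs: (1,3)

α = atan 0.2 = 11.31°;  2α = 22.62°
n_0 = (-0.9987, +0.0502)
n_1 = (+0.6536, -0.7569)
n_2 = (+0.2608, +0.9654)
n_3 = (-0.6683, +0.7439)
  (0,1): δ = 46.31°  ·
  (0,2): δ = 77.76°  ·
  (0,3): δ = 134.82°  ·
  (1,2): δ = 55.93°  ·
  (1,3): δ = 1.13°  ✓
  (2,3): δ = 122.95°  ·
antipodal pairs: 1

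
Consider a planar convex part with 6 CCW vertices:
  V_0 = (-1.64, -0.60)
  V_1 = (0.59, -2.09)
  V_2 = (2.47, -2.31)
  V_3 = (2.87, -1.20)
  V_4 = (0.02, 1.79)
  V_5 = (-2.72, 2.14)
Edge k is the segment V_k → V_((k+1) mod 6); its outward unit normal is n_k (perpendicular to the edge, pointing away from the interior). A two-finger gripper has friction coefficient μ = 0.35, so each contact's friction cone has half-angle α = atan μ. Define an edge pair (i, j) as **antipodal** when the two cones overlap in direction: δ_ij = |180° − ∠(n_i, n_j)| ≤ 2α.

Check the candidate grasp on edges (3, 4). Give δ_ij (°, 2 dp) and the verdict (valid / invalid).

α = atan 0.35 = 19.29°;  2α = 38.58°
edge 3: e_3 = (-2.85, +2.99);  n_3 = (+0.7239, +0.6900)
edge 4: e_4 = (-2.74, +0.35);  n_4 = (+0.1267, +0.9919)
∠(n_3, n_4) = 39.09°
δ = |180° − 39.09°| = 140.91°
140.91° > 2α = 38.58°  →  invalid

δ = 140.91°, invalid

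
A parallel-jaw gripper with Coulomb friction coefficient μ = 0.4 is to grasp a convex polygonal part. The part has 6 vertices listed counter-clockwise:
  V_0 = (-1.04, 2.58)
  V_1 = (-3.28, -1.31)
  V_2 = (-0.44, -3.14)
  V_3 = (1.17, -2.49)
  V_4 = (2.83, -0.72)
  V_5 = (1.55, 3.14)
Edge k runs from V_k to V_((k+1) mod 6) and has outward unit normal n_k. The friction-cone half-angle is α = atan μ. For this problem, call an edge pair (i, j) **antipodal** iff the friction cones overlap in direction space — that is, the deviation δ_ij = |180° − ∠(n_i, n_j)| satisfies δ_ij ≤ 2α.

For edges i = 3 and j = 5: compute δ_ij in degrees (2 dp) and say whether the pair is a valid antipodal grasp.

α = atan 0.4 = 21.80°;  2α = 43.60°
edge 3: e_3 = (+1.66, +1.77);  n_3 = (+0.7294, -0.6841)
edge 5: e_5 = (-2.59, -0.56);  n_5 = (-0.2113, +0.9774)
∠(n_3, n_5) = 145.36°
δ = |180° − 145.36°| = 34.64°
34.64° ≤ 2α = 43.60°  →  valid

δ = 34.64°, valid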